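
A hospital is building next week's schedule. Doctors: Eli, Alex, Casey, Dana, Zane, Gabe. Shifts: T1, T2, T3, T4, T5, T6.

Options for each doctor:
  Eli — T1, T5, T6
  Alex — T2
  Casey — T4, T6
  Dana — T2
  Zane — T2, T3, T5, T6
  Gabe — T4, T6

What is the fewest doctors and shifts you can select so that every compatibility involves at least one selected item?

A maximum matching has 5 edges (e.g. Eli–T5, Alex–T2, Casey–T4, Zane–T3, Gabe–T6).
By König's theorem the minimum vertex cover has the same size. One such cover is {Eli, Casey, Zane, Gabe, T2}.

5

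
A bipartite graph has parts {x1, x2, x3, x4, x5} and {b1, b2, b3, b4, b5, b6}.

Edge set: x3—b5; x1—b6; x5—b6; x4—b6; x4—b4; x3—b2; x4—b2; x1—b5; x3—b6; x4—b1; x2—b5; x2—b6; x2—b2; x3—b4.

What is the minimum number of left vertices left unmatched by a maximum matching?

One maximum matching: x1→b5, x2→b2, x3→b4, x4→b1, x5→b6.
All 5 left vertices are matched, so no larger matching exists.
That matches 5 of the 5, leaving 0 unmatched; no matching can do better.

0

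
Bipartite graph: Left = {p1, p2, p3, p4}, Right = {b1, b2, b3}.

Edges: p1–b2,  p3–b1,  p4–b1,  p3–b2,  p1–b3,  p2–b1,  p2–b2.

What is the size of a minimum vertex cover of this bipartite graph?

A maximum matching has 3 edges (e.g. p1–b3, p2–b1, p3–b2).
By König's theorem the minimum vertex cover has the same size. One such cover is {p1, b1, b2}.

3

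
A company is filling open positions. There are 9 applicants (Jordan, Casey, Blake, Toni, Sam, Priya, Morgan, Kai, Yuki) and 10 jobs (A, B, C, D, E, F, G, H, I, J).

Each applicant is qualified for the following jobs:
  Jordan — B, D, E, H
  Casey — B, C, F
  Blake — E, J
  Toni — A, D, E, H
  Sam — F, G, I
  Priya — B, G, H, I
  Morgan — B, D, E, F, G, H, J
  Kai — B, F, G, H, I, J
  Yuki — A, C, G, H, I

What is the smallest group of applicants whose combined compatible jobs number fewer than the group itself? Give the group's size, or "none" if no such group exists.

A matching saturating every applicant exists, for instance Jordan→B, Casey→C, Blake→E, Toni→D, Sam→F, Priya→I, Morgan→J, Kai→H, Yuki→G.
By Hall's marriage theorem, this means |N(S)| ≥ |S| for every subset S, so no violating subset exists.

none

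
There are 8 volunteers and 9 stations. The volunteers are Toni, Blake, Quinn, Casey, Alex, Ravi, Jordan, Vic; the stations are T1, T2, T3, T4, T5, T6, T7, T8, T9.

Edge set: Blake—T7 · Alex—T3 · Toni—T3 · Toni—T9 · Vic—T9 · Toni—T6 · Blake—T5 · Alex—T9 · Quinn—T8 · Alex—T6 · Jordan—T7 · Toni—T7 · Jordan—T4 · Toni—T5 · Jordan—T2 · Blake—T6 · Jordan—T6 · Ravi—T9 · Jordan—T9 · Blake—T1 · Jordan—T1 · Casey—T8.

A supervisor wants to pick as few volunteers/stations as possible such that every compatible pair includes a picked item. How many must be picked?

6

The 6 edges Toni–T3, Blake–T5, Quinn–T8, Alex–T6, Ravi–T9, Jordan–T7 form a matching, so any vertex cover needs at least 6 vertices (one per matched edge).
Conversely {Toni, Blake, Alex, Jordan, T8, T9} meets every edge and has exactly 6 vertices, so 6 is optimal.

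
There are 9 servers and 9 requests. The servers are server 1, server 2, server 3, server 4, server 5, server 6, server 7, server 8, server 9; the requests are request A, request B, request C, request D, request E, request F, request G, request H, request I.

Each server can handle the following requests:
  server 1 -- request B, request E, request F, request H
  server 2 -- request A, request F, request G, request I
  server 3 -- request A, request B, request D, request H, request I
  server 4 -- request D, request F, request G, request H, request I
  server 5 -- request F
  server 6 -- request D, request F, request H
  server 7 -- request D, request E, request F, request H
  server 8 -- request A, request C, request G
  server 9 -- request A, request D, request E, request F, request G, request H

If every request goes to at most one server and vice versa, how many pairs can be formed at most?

A valid assignment of size 9: server 1→request B, server 2→request A, server 3→request I, server 4→request G, server 5→request F, server 6→request D, server 7→request H, server 8→request C, server 9→request E.
This saturates every server, so 9 is the maximum.

9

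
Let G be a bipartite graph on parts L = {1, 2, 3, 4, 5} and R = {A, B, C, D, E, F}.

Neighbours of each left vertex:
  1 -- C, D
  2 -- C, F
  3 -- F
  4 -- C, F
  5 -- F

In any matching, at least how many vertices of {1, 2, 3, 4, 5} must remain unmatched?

2

A valid assignment of size 3: 1→D, 2→C, 3→F.
The set {2, 3, 4, 5} has only 2 neighbours ({C, F}), so by Hall's theorem at most 3 of the 5 left vertices can be matched.
That matches 3 of the 5, leaving 2 unmatched; no matching can do better.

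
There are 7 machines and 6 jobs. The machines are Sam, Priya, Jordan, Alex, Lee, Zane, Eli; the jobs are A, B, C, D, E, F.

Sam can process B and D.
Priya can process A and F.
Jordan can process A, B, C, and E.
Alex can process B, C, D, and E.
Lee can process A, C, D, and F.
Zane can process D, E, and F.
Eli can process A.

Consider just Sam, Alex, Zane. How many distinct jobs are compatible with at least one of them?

The union of neighbours of {Sam, Alex, Zane} is {B, C, D, E, F}, which has 5 elements.
Since |N(S)| = 5 ≥ |S| = 3, Hall's condition holds for this subset.

5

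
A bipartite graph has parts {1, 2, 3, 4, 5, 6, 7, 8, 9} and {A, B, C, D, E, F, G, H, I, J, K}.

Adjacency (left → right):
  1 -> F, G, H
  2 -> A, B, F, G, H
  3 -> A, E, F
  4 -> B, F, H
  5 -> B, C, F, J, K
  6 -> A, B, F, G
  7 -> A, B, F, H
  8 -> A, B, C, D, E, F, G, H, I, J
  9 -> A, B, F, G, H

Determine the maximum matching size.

A valid assignment of size 8: 1-G, 2-A, 3-E, 4-H, 5-K, 6-F, 7-B, 8-J.
The set {1, 2, 4, 6, 7, 9} has only 5 neighbours ({A, B, F, G, H}), so by Hall's theorem at most 8 of the 9 left vertices can be matched.

8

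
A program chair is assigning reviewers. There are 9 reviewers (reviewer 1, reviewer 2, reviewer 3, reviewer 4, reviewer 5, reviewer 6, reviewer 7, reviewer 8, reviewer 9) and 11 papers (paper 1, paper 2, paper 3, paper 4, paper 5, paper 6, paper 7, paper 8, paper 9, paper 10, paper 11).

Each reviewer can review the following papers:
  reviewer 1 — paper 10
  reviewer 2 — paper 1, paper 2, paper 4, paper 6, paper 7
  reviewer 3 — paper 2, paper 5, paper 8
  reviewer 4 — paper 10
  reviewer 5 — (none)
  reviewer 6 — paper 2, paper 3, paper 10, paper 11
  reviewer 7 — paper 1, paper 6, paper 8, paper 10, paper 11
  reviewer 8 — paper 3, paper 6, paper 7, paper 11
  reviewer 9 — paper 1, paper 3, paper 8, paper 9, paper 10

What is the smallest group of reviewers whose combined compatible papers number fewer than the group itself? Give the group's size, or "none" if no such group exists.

Take S = {reviewer 5}. Its neighbourhood is {}, so |N(S)| = 0 < |S| = 1.

1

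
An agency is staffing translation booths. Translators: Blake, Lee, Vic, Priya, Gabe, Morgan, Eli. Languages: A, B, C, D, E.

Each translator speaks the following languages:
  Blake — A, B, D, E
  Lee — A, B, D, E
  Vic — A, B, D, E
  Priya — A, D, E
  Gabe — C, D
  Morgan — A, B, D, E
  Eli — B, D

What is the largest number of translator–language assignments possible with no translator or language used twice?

One maximum matching: Blake–A, Lee–B, Vic–D, Priya–E, Gabe–C.
The set {Blake, Lee, Vic, Priya, Morgan, Eli} has only 4 neighbours ({A, B, D, E}), so by Hall's theorem at most 5 of the 7 translators can be matched.

5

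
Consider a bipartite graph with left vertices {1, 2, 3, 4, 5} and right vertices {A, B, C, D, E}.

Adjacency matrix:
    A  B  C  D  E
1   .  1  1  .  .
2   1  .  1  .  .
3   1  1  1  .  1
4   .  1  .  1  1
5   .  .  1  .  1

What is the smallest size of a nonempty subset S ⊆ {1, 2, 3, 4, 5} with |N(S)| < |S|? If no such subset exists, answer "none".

none

A matching saturating every left vertex exists, for instance 1→C, 2→A, 3→B, 4→D, 5→E.
By Hall's marriage theorem, this means |N(S)| ≥ |S| for every subset S, so no violating subset exists.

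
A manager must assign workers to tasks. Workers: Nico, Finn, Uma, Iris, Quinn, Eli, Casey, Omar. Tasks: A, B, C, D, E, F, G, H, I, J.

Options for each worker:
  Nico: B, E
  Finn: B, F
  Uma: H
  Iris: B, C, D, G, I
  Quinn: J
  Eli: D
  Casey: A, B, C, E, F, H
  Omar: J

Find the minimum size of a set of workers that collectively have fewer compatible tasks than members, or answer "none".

Take S = {Quinn, Omar}. Its neighbourhood is {J}, so |N(S)| = 1 < |S| = 2.
No single vertex violates Hall's condition since each has at least one neighbour, so 2 is the minimum.

2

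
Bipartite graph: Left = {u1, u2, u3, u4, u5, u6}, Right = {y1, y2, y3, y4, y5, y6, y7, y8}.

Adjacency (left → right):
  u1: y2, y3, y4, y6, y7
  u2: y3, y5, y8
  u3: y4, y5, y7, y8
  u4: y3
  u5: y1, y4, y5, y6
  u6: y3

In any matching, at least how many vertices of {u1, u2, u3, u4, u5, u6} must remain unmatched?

1

For example, pair u1-y6, u2-y8, u3-y7, u4-y3, u5-y1.
The set {u4, u6} has only 1 neighbour ({y3}), so by Hall's theorem at most 5 of the 6 left vertices can be matched.
That matches 5 of the 6, leaving 1 unmatched; no matching can do better.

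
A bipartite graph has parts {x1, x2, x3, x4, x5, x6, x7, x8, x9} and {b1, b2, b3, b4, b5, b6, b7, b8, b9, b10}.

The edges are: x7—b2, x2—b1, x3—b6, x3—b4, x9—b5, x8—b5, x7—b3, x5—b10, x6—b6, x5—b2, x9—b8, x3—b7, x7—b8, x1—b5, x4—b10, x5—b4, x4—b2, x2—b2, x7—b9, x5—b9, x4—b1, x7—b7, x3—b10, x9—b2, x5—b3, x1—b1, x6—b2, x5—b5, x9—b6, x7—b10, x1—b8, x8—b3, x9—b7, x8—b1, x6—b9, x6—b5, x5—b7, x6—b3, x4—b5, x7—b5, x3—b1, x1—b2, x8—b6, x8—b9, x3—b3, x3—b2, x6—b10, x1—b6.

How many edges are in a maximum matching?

9

For example, pair x1–b6, x2–b2, x3–b1, x4–b10, x5–b4, x6–b3, x7–b8, x8–b5, x9–b7.
This saturates every left vertex, so 9 is the maximum.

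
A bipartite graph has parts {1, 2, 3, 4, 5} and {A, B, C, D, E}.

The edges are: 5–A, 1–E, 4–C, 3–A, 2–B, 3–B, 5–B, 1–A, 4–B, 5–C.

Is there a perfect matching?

No

The set {2, 3, 4, 5} has only 3 neighbours ({A, B, C}), so by Hall's theorem at most 4 of the 5 left vertices can be matched.
Hence no matching covers every left vertex.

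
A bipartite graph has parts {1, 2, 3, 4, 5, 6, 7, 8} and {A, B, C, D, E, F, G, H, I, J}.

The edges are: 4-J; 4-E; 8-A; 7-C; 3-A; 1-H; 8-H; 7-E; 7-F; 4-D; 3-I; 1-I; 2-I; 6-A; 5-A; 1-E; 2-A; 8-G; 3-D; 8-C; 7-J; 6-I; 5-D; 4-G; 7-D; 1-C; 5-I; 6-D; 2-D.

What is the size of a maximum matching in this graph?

One maximum matching: 1→E, 2→I, 3→D, 4→J, 5→A, 7→F, 8→C.
The set {2, 3, 5, 6} has only 3 neighbours ({A, D, I}), so by Hall's theorem at most 7 of the 8 left vertices can be matched.

7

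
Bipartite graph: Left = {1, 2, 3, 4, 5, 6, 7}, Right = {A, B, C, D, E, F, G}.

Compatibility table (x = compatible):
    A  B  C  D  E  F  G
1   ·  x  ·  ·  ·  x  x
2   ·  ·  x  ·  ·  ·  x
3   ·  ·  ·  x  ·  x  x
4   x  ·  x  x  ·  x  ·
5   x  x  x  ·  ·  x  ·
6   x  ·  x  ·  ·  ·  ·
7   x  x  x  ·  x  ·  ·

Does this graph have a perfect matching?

One maximum matching: 1–B, 2–G, 3–D, 4–F, 5–A, 6–C, 7–E.
All 7 left vertices are covered.

Yes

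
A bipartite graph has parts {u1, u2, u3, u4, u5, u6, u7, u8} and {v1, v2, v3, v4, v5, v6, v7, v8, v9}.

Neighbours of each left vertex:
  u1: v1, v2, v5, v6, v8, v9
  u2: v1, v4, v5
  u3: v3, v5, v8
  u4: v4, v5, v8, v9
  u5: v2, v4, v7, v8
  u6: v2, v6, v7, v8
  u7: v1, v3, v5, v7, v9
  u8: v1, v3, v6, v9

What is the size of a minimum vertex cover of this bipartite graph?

{u1, u2, u3, u4, u5, u6, u7, u8} is a vertex cover of size 8: every edge has an endpoint in this set.
No smaller cover exists because u1–v2, u2–v5, u3–v3, u4–v8, u5–v4, u6–v7, u7–v1, u8–v6 is a matching of size 8, and a cover must include an endpoint of each of these disjoint edges (König's theorem).

8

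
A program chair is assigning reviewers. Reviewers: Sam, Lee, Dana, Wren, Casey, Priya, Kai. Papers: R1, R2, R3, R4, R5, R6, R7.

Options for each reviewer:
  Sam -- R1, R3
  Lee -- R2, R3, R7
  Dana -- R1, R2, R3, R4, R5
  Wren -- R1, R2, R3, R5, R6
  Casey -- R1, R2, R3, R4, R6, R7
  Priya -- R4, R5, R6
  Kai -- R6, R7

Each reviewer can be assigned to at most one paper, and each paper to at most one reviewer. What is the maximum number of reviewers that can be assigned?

For example, pair Sam–R1, Lee–R3, Dana–R4, Wren–R6, Casey–R2, Priya–R5, Kai–R7.
All 7 reviewers are matched, so no larger matching exists.

7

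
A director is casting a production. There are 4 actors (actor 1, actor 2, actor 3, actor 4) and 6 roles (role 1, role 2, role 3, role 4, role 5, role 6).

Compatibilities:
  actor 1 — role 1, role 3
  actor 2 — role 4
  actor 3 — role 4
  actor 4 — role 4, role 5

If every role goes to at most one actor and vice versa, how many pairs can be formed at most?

3

A valid assignment of size 3: actor 1–role 3, actor 2–role 4, actor 4–role 5.
The set {actor 2, actor 3} has only 1 neighbour ({role 4}), so by Hall's theorem at most 3 of the 4 actors can be matched.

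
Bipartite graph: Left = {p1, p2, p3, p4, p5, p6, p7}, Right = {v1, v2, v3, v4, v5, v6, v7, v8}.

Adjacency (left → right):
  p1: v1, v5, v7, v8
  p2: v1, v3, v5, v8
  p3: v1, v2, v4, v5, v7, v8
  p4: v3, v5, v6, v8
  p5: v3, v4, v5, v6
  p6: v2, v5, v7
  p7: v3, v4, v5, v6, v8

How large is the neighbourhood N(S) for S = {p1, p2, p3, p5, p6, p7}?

The union of neighbours of {p1, p2, p3, p5, p6, p7} is {v1, v2, v3, v4, v5, v6, v7, v8}, which has 8 elements.
Since |N(S)| = 8 ≥ |S| = 6, Hall's condition holds for this subset.

8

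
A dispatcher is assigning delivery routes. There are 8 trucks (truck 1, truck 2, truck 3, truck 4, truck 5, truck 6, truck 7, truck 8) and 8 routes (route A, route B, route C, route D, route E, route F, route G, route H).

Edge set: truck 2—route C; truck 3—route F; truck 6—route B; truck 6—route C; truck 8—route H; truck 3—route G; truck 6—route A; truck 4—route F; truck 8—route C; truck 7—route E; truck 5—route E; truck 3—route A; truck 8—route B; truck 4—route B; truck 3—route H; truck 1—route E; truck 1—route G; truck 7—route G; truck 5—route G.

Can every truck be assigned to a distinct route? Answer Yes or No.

The set {truck 1, truck 5, truck 7} has only 2 neighbours ({route E, route G}), so by Hall's theorem at most 7 of the 8 trucks can be matched.
Hence no matching covers every truck.

No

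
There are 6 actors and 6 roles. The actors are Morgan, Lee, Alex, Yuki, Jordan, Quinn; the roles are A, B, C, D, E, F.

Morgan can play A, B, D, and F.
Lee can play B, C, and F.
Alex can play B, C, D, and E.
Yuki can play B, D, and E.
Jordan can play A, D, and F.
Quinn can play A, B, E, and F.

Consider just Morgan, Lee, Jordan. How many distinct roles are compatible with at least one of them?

5

The union of neighbours of {Morgan, Lee, Jordan} is {A, B, C, D, F}, which has 5 elements.
Since |N(S)| = 5 ≥ |S| = 3, Hall's condition holds for this subset.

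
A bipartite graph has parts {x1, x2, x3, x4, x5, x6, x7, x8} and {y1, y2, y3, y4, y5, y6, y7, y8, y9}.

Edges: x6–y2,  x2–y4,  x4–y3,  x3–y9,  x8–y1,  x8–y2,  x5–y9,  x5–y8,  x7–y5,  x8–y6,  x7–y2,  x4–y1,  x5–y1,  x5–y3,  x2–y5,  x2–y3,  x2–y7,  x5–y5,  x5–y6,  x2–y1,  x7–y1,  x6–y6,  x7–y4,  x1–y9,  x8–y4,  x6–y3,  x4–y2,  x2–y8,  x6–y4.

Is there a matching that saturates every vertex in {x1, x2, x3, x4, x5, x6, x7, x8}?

No

The set {x1, x3} has only 1 neighbour ({y9}), so by Hall's theorem at most 7 of the 8 left vertices can be matched.
Hence no matching covers every left vertex.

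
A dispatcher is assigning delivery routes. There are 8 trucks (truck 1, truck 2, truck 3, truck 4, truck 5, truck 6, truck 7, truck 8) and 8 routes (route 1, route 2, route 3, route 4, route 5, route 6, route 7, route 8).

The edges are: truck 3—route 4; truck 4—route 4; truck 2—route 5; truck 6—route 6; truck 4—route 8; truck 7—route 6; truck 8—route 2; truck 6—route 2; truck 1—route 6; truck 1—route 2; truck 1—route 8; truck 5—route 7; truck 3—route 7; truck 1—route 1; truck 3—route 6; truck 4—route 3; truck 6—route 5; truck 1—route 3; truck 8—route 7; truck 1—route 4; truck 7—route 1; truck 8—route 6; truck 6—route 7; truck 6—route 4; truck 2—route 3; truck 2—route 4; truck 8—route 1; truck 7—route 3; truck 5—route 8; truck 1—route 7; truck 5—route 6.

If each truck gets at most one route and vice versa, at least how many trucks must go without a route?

A valid assignment of size 8: truck 1→route 1, truck 2→route 5, truck 3→route 6, truck 4→route 4, truck 5→route 8, truck 6→route 2, truck 7→route 3, truck 8→route 7.
This saturates every truck, so 8 is the maximum.
That matches 8 of the 8, leaving 0 unmatched; no matching can do better.

0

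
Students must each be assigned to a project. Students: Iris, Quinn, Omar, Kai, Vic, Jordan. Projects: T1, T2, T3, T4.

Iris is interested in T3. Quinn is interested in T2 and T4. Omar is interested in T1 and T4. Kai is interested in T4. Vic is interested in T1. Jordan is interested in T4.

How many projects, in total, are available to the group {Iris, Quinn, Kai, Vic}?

The union of neighbours of {Iris, Quinn, Kai, Vic} is {T1, T2, T3, T4}, which has 4 elements.
Since |N(S)| = 4 ≥ |S| = 4, Hall's condition holds for this subset.

4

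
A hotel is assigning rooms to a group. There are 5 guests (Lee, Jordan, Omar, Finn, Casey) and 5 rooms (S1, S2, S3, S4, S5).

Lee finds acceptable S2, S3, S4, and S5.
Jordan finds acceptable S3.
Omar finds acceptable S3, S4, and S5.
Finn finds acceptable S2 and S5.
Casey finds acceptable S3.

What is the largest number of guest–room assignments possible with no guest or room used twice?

4

A valid assignment of size 4: Lee-S4, Jordan-S3, Omar-S5, Finn-S2.
The set {Jordan, Casey} has only 1 neighbour ({S3}), so by Hall's theorem at most 4 of the 5 guests can be matched.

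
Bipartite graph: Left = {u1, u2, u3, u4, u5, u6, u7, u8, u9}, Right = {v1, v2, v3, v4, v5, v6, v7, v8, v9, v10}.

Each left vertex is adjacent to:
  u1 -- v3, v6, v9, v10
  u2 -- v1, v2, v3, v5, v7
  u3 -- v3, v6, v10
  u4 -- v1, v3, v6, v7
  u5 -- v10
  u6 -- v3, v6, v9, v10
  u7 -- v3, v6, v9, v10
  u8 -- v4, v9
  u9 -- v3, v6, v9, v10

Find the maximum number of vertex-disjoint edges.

For example, pair u1–v9, u2–v2, u3–v6, u4–v7, u5–v10, u6–v3, u8–v4.
The set {u1, u3, u5, u6, u7, u9} has only 4 neighbours ({v10, v3, v6, v9}), so by Hall's theorem at most 7 of the 9 left vertices can be matched.

7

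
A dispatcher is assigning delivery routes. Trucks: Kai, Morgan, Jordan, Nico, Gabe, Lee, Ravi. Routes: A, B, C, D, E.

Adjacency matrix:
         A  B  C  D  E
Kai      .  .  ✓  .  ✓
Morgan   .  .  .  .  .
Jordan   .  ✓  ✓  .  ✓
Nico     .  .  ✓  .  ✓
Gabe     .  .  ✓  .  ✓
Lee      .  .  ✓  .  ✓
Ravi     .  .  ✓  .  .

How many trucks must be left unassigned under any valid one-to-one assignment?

4

One maximum matching: Kai–C, Jordan–B, Nico–E.
The set {Kai, Morgan, Nico, Gabe, Lee, Ravi} has only 2 neighbours ({C, E}), so by Hall's theorem at most 3 of the 7 trucks can be matched.
That matches 3 of the 7, leaving 4 unmatched; no matching can do better.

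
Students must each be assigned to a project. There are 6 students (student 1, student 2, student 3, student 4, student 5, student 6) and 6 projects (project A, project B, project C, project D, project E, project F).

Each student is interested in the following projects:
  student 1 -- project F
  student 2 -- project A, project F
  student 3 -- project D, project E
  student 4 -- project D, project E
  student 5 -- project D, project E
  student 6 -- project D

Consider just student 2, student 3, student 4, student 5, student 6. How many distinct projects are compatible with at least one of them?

4

The union of neighbours of {student 2, student 3, student 4, student 5, student 6} is {project A, project D, project E, project F}, which has 4 elements.
Since |N(S)| = 4 < |S| = 5, Hall's condition fails for this subset.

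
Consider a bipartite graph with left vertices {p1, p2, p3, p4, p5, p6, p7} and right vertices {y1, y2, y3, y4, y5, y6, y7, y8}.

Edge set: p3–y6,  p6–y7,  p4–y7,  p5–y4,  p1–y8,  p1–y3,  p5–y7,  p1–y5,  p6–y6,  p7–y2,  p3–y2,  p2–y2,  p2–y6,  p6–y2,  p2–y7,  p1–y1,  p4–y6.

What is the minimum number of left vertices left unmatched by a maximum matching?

2

A valid assignment of size 5: p1–y3, p2–y2, p3–y6, p4–y7, p5–y4.
The set {p2, p3, p4, p6, p7} has only 3 neighbours ({y2, y6, y7}), so by Hall's theorem at most 5 of the 7 left vertices can be matched.
That matches 5 of the 7, leaving 2 unmatched; no matching can do better.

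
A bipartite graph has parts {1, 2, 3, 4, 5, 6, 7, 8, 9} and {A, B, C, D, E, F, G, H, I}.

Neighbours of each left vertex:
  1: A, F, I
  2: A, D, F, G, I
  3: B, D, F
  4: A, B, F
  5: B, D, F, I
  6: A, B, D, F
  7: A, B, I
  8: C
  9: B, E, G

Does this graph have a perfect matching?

No

The set {1, 3, 4, 5, 6, 7} has only 5 neighbours ({A, B, D, F, I}), so by Hall's theorem at most 8 of the 9 left vertices can be matched.
Hence no matching covers every left vertex.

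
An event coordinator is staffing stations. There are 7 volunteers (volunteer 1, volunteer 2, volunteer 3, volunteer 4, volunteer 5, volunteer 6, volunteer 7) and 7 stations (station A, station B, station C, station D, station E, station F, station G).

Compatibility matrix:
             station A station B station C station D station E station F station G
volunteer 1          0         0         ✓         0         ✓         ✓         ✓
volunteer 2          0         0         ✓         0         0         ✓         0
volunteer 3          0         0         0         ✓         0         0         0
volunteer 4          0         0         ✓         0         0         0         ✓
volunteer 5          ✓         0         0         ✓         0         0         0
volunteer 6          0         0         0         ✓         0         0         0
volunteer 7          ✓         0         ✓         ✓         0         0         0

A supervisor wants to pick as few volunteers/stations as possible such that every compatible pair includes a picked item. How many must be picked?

6

The 6 edges volunteer 1–station E, volunteer 2–station F, volunteer 3–station D, volunteer 4–station G, volunteer 5–station A, volunteer 7–station C form a matching, so any vertex cover needs at least 6 vertices (one per matched edge).
Conversely {volunteer 1, volunteer 2, volunteer 4, volunteer 5, volunteer 7, station D} meets every edge and has exactly 6 vertices, so 6 is optimal.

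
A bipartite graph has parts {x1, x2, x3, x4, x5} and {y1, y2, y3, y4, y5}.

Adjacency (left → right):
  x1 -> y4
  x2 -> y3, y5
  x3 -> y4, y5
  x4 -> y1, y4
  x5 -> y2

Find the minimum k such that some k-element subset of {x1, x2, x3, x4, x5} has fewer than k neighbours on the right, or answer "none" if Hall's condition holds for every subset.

A matching saturating every left vertex exists, for instance x1→y4, x2→y3, x3→y5, x4→y1, x5→y2.
By Hall's marriage theorem, this means |N(S)| ≥ |S| for every subset S, so no violating subset exists.

none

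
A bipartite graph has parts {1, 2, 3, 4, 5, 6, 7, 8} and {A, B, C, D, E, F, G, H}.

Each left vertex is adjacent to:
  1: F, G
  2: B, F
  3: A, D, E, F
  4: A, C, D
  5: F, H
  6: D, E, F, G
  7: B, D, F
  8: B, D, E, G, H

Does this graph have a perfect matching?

For example, pair 1→F, 2→B, 3→A, 4→C, 5→H, 6→E, 7→D, 8→G.
Every left vertex is matched, so this is a perfect matching.

Yes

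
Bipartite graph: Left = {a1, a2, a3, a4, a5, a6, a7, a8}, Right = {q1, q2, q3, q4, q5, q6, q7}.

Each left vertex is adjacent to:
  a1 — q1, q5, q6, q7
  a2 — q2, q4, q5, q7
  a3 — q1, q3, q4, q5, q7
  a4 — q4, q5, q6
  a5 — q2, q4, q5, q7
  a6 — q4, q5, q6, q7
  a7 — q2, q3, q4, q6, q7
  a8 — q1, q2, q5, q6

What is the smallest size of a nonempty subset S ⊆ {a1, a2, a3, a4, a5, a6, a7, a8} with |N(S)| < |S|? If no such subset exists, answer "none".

Take S = {a1, a2, a3, a4, a5, a6, a7, a8}. Its neighbourhood is {q1, q2, q3, q4, q5, q6, q7}, so |N(S)| = 7 < |S| = 8.
Every subset of size less than 8 has at least as many neighbours as members, so 8 is the minimum.

8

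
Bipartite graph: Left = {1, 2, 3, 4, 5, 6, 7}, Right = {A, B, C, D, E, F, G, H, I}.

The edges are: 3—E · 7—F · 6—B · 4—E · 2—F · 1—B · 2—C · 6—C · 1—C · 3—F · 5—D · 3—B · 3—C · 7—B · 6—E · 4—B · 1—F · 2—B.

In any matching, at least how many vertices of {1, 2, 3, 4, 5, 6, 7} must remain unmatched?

2

A valid assignment of size 5: 1-C, 2-F, 3-E, 4-B, 5-D.
The set {1, 2, 3, 4, 6, 7} has only 4 neighbours ({B, C, E, F}), so by Hall's theorem at most 5 of the 7 left vertices can be matched.
That matches 5 of the 7, leaving 2 unmatched; no matching can do better.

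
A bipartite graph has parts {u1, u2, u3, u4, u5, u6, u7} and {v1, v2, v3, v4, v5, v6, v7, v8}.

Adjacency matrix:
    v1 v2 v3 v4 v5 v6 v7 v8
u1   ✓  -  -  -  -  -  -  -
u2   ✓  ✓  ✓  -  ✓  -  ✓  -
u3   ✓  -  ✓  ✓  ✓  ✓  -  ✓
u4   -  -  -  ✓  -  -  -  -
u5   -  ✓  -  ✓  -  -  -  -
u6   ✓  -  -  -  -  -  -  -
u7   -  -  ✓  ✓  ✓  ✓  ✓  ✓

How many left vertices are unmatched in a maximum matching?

For example, pair u1–v1, u2–v5, u3–v3, u4–v4, u5–v2, u7–v8.
The set {u1, u6} has only 1 neighbour ({v1}), so by Hall's theorem at most 6 of the 7 left vertices can be matched.
That matches 6 of the 7, leaving 1 unmatched; no matching can do better.

1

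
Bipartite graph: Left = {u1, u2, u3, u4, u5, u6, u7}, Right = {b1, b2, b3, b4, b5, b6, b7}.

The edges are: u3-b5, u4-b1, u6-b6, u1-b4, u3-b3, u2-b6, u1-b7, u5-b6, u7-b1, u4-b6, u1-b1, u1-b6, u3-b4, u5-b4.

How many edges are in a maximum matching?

5

A valid assignment of size 5: u1-b7, u2-b6, u3-b3, u4-b1, u5-b4.
The set {u2, u4, u6, u7} has only 2 neighbours ({b1, b6}), so by Hall's theorem at most 5 of the 7 left vertices can be matched.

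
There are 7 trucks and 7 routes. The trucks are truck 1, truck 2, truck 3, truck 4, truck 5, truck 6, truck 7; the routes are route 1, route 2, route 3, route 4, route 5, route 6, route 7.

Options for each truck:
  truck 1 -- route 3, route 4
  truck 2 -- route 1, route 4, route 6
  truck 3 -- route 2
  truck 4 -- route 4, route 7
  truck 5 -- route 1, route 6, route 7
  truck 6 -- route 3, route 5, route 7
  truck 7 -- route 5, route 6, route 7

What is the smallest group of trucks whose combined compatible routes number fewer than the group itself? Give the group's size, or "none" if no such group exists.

none

A matching saturating every truck exists, for instance truck 1→route 3, truck 2→route 1, truck 3→route 2, truck 4→route 4, truck 5→route 6, truck 6→route 5, truck 7→route 7.
By Hall's marriage theorem, this means |N(S)| ≥ |S| for every subset S, so no violating subset exists.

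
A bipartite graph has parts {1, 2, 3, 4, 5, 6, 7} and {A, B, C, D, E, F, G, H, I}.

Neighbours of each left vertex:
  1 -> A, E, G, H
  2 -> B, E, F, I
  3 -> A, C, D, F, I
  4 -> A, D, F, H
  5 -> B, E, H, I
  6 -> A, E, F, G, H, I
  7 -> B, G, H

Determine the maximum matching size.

7

One maximum matching: 1→G, 2→E, 3→F, 4→D, 5→H, 6→A, 7→B.
This saturates every left vertex, so 7 is the maximum.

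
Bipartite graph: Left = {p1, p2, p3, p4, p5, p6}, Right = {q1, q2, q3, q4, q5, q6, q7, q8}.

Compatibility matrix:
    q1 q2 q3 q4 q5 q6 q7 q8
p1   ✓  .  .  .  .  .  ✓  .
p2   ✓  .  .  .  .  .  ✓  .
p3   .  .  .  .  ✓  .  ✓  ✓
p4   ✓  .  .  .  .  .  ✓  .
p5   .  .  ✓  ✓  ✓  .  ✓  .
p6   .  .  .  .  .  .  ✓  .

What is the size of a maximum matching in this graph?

For example, pair p1→q1, p2→q7, p3→q8, p5→q4.
The set {p1, p2, p4, p6} has only 2 neighbours ({q1, q7}), so by Hall's theorem at most 4 of the 6 left vertices can be matched.

4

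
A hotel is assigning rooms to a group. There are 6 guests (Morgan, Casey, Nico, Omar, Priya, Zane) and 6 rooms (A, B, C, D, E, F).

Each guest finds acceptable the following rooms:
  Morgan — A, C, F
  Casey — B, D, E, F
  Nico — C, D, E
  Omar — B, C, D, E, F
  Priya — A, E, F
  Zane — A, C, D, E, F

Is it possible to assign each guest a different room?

Yes

For example, pair Morgan–F, Casey–D, Nico–C, Omar–B, Priya–E, Zane–A.
All 6 guests are covered.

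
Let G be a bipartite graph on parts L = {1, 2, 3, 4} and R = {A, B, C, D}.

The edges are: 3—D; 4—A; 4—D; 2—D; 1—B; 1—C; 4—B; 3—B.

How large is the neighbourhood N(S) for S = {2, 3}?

2

The union of neighbours of {2, 3} is {B, D}, which has 2 elements.
Since |N(S)| = 2 ≥ |S| = 2, Hall's condition holds for this subset.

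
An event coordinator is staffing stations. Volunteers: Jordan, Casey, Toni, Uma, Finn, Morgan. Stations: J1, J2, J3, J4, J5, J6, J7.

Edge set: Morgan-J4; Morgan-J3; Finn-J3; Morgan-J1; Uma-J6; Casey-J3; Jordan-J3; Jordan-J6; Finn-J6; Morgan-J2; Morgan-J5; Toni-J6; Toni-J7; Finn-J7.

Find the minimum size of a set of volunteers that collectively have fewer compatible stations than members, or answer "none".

3

Take S = {Jordan, Casey, Uma}. Its neighbourhood is {J3, J6}, so |N(S)| = 2 < |S| = 3.
Every subset of size less than 3 has at least as many neighbours as members, so 3 is the minimum.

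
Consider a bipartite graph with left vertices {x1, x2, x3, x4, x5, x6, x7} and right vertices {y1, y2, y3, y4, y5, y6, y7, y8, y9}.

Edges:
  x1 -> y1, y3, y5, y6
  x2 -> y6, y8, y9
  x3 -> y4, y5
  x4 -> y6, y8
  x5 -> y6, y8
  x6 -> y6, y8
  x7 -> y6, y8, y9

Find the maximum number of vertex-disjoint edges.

5

For example, pair x1→y3, x2→y9, x3→y4, x4→y6, x5→y8.
The set {x2, x4, x5, x6, x7} has only 3 neighbours ({y6, y8, y9}), so by Hall's theorem at most 5 of the 7 left vertices can be matched.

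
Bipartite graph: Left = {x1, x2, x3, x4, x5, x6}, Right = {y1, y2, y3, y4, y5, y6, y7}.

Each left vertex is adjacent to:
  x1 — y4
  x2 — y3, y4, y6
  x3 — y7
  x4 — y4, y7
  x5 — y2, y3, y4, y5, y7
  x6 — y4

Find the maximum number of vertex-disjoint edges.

For example, pair x1-y4, x2-y6, x3-y7, x5-y3.
The set {x1, x3, x4, x6} has only 2 neighbours ({y4, y7}), so by Hall's theorem at most 4 of the 6 left vertices can be matched.

4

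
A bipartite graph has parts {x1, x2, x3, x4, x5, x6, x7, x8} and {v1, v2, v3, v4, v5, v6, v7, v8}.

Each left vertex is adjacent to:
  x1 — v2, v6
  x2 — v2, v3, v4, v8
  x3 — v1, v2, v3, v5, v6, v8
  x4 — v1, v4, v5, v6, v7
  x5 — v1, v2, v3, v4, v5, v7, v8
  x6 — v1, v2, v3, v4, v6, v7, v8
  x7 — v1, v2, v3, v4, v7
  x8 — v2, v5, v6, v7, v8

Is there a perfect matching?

Yes

One maximum matching: x1-v6, x2-v4, x3-v8, x4-v7, x5-v5, x6-v3, x7-v1, x8-v2.
All 8 left vertices are covered.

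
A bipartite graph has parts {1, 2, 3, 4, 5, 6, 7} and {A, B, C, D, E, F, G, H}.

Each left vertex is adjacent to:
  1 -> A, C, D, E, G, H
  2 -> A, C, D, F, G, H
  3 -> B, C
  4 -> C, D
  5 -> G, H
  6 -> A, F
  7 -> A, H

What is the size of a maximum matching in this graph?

A valid assignment of size 7: 1–E, 2–A, 3–B, 4–C, 5–G, 6–F, 7–H.
This saturates every left vertex, so 7 is the maximum.

7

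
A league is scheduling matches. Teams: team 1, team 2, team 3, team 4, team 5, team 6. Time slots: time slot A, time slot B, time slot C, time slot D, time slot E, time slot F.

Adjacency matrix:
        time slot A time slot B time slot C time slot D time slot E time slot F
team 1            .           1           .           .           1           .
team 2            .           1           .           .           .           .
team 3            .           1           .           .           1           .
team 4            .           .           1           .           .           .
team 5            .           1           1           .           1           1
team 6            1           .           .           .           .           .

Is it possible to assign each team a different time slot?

The set {team 1, team 2, team 3} has only 2 neighbours ({time slot B, time slot E}), so by Hall's theorem at most 5 of the 6 teams can be matched.
Hence no matching covers every team.

No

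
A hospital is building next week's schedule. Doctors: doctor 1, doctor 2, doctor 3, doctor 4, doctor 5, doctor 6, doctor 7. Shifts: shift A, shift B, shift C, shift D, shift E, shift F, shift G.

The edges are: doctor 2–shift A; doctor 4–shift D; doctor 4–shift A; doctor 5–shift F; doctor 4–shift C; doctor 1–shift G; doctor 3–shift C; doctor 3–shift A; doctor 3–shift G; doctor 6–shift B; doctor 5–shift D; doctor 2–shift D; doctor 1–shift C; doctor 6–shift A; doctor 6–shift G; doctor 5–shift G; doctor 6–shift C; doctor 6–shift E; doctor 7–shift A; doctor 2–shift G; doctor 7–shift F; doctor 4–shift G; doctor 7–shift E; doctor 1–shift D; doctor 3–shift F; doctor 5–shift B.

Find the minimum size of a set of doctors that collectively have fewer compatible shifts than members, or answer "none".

none

A matching saturating every doctor exists, for instance doctor 1→shift C, doctor 2→shift D, doctor 3→shift F, doctor 4→shift A, doctor 5→shift B, doctor 6→shift G, doctor 7→shift E.
By Hall's marriage theorem, this means |N(S)| ≥ |S| for every subset S, so no violating subset exists.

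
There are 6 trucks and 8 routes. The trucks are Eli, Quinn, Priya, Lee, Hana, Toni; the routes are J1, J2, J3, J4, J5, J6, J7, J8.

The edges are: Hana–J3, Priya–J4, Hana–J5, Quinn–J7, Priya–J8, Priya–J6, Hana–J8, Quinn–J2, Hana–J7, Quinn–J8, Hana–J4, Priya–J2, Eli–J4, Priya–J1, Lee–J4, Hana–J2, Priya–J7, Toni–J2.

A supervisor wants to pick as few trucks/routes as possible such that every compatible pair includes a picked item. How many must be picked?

The 5 edges Eli–J4, Quinn–J8, Priya–J6, Hana–J7, Toni–J2 form a matching, so any vertex cover needs at least 5 vertices (one per matched edge).
Conversely {Quinn, Priya, Hana, Toni, J4} meets every edge and has exactly 5 vertices, so 5 is optimal.

5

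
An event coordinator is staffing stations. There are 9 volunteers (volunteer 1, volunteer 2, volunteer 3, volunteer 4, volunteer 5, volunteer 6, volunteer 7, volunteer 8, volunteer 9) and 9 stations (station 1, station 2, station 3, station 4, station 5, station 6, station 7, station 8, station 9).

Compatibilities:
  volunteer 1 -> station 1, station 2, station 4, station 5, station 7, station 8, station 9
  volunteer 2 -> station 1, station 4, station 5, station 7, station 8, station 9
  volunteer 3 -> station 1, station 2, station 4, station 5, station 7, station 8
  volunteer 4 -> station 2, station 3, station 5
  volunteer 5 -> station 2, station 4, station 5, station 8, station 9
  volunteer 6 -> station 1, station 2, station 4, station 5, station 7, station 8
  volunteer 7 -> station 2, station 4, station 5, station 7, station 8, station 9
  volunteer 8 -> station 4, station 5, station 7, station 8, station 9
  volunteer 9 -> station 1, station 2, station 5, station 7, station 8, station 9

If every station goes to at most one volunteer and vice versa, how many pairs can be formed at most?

8

For example, pair volunteer 1→station 1, volunteer 2→station 9, volunteer 3→station 4, volunteer 4→station 3, volunteer 5→station 5, volunteer 6→station 8, volunteer 7→station 2, volunteer 8→station 7.
The set {volunteer 1, volunteer 2, volunteer 3, volunteer 5, volunteer 6, volunteer 7, volunteer 8, volunteer 9} has only 7 neighbours ({station 1, station 2, station 4, station 5, station 7, station 8, station 9}), so by Hall's theorem at most 8 of the 9 volunteers can be matched.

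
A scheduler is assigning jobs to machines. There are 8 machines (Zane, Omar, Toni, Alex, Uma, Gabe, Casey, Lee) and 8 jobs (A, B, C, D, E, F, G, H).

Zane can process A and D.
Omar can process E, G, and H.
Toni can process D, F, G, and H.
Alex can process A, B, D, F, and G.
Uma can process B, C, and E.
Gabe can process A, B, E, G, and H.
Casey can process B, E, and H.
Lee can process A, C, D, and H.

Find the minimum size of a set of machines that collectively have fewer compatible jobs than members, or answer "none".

A matching saturating every machine exists, for instance Zane→D, Omar→G, Toni→H, Alex→F, Uma→E, Gabe→A, Casey→B, Lee→C.
By Hall's marriage theorem, this means |N(S)| ≥ |S| for every subset S, so no violating subset exists.

none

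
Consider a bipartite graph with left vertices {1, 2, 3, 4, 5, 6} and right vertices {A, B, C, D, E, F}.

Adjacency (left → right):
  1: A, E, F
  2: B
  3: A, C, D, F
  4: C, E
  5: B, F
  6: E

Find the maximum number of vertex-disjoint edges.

A valid assignment of size 6: 1→A, 2→B, 3→D, 4→C, 5→F, 6→E.
This saturates every left vertex, so 6 is the maximum.

6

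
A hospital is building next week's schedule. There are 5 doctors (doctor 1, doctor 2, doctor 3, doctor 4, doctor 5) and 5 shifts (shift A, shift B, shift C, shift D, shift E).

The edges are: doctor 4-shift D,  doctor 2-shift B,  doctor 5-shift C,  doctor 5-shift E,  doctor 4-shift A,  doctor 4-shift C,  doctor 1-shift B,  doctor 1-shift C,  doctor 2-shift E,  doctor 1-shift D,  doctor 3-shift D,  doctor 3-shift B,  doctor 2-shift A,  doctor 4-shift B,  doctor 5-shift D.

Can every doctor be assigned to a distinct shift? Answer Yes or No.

One maximum matching: doctor 1→shift C, doctor 2→shift A, doctor 3→shift B, doctor 4→shift D, doctor 5→shift E.
All 5 doctors are covered.

Yes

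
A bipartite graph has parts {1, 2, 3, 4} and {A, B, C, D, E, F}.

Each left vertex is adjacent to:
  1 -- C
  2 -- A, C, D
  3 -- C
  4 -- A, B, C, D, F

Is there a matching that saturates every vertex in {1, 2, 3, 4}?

The set {1, 3} has only 1 neighbour ({C}), so by Hall's theorem at most 3 of the 4 left vertices can be matched.
Hence no matching covers every left vertex.

No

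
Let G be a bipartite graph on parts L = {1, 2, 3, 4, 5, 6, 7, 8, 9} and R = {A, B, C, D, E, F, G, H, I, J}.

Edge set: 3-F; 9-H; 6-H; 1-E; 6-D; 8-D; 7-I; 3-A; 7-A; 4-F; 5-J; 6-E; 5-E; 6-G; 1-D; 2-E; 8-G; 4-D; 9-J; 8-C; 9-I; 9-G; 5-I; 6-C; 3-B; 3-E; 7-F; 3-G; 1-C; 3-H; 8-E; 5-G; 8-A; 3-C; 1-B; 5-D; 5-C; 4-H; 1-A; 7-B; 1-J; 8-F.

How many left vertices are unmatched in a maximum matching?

0

A valid assignment of size 9: 1–A, 2–E, 3–G, 4–D, 5–I, 6–H, 7–B, 8–F, 9–J.
This saturates every left vertex, so 9 is the maximum.
That matches 9 of the 9, leaving 0 unmatched; no matching can do better.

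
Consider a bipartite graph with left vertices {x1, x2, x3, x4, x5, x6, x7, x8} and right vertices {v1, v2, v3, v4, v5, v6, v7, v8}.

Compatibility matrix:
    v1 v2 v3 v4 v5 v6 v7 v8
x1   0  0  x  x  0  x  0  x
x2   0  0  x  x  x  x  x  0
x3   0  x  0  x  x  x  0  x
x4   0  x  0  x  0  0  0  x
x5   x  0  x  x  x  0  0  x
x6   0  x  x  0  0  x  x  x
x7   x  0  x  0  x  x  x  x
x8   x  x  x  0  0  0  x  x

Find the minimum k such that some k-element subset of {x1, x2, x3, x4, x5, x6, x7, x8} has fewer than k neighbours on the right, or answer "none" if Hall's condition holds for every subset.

none

A matching saturating every left vertex exists, for instance x1→v4, x2→v6, x3→v5, x4→v2, x5→v1, x6→v8, x7→v7, x8→v3.
By Hall's marriage theorem, this means |N(S)| ≥ |S| for every subset S, so no violating subset exists.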